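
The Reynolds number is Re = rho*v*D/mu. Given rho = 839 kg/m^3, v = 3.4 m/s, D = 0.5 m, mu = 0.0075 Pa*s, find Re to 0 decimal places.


Re = rho * v * D / mu
Re = 839 * 3.4 * 0.5 / 0.0075
Re = 1426.3 / 0.0075
Re = 190173


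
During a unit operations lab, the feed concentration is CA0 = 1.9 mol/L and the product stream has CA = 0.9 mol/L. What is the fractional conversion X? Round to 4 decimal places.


X = (CA0 - CA) / CA0
X = (1.9 - 0.9) / 1.9
X = 1.0 / 1.9
X = 0.5263


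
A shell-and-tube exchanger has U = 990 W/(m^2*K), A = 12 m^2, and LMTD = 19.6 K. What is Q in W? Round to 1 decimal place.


Q = U * A * LMTD
Q = 990 * 12 * 19.6
Q = 232848.0 W


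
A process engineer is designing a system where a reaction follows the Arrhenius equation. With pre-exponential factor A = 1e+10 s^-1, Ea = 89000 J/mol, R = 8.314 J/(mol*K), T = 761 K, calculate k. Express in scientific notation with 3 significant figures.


k = A * exp(-Ea/(R*T))
k = 1e+10 * exp(-89000 / (8.314 * 761))
k = 1e+10 * exp(-14.066801)
k = 7.78e+03


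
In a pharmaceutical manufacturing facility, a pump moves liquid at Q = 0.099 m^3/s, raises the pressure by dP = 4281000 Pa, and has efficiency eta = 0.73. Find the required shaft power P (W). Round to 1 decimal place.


P = Q * dP / eta
P = 0.099 * 4281000 / 0.73
P = 423819.0 / 0.73
P = 580574.0 W


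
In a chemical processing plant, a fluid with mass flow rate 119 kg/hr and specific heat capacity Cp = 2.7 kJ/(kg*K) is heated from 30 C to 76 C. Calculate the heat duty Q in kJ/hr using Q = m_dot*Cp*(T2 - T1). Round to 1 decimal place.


Q = m_dot * Cp * (T2 - T1)
Q = 119 * 2.7 * (76 - 30)
Q = 119 * 2.7 * 46
Q = 14779.8 kJ/hr


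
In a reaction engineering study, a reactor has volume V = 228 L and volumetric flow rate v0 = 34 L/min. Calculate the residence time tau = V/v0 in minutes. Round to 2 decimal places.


tau = V / v0
tau = 228 / 34
tau = 6.71 min


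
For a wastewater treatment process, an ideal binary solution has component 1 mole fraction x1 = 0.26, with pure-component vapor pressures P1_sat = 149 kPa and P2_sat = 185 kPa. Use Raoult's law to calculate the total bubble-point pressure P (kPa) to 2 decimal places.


P = x1*P1_sat + x2*P2_sat
x2 = 1 - x1 = 1 - 0.26 = 0.74
P = 0.26*149 + 0.74*185
P = 38.74 + 136.9
P = 175.64 kPa


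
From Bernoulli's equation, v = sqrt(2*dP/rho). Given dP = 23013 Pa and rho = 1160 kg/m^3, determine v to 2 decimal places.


v = sqrt(2*dP/rho)
v = sqrt(2*23013/1160)
v = sqrt(39.677586)
v = 6.30 m/s


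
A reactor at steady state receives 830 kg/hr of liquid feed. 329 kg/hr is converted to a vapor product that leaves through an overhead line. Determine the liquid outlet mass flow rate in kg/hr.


Steady-state mass balance on the main outlet: F_out = F_in - F_removed
F_out = 830 - 329
F_out = 501 kg/hr


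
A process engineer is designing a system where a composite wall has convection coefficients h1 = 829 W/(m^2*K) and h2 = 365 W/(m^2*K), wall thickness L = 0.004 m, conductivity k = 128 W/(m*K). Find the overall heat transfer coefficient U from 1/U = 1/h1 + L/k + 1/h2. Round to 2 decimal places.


1/U = 1/h1 + L/k + 1/h2
1/U = 1/829 + 0.004/128 + 1/365
1/U = 0.0012062726 + 3.125e-05 + 0.002739726
1/U = 0.0039772486
U = 251.43 W/(m^2*K)


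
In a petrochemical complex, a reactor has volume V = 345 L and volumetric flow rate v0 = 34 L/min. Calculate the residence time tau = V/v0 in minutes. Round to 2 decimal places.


tau = V / v0
tau = 345 / 34
tau = 10.15 min


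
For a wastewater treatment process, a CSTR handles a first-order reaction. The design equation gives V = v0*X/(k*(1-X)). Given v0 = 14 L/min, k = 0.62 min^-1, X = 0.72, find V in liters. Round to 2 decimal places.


V = v0 * X / (k * (1 - X))
V = 14 * 0.72 / (0.62 * (1 - 0.72))
V = 10.08 / (0.62 * 0.28)
V = 10.08 / 0.1736
V = 58.06 L


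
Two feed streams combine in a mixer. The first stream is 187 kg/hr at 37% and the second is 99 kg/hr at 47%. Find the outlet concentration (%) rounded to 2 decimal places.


Mass balance on solute: F1*x1 + F2*x2 = F3*x3
F3 = F1 + F2 = 187 + 99 = 286 kg/hr
x3 = (F1*x1 + F2*x2)/F3
x3 = (187*0.37 + 99*0.47) / 286
x3 = 40.46%


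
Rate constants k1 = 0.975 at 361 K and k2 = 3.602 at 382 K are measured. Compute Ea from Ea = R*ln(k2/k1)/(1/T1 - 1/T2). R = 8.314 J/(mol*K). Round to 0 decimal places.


Ea = R * ln(k2/k1) / (1/T1 - 1/T2)
ln(k2/k1) = ln(3.602/0.975) = 1.3068071
1/T1 - 1/T2 = 1/361 - 1/382 = 0.000152282055
Ea = 8.314 * 1.3068071 / 0.000152282055
Ea = 71347 J/mol


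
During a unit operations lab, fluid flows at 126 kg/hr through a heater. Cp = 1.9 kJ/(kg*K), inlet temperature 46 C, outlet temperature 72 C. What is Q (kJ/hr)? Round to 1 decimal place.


Q = m_dot * Cp * (T2 - T1)
Q = 126 * 1.9 * (72 - 46)
Q = 126 * 1.9 * 26
Q = 6224.4 kJ/hr


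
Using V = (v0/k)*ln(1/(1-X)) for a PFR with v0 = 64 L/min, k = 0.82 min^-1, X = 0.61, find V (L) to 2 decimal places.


V = (v0/k) * ln(1/(1-X))
V = (64/0.82) * ln(1/(1-0.61))
V = 78.04878 * ln(2.564103)
V = 78.04878 * 0.941609
V = 73.49 L


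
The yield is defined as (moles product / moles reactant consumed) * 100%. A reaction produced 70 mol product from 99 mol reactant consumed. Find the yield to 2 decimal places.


Yield = (moles product / moles consumed) * 100%
Yield = (70 / 99) * 100
Yield = 0.7071 * 100
Yield = 70.71%


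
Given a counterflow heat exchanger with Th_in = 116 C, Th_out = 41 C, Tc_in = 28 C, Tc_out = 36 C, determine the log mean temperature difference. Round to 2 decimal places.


dT1 = Th_in - Tc_out = 116 - 36 = 80
dT2 = Th_out - Tc_in = 41 - 28 = 13
LMTD = (dT1 - dT2) / ln(dT1/dT2)
LMTD = (80 - 13) / ln(80/13)
LMTD = 36.87 K


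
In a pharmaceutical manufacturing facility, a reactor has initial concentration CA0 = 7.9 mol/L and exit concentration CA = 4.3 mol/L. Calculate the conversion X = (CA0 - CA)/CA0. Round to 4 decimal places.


X = (CA0 - CA) / CA0
X = (7.9 - 4.3) / 7.9
X = 3.6 / 7.9
X = 0.4557


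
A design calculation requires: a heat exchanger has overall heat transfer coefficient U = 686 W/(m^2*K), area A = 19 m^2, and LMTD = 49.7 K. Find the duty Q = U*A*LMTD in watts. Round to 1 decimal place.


Q = U * A * LMTD
Q = 686 * 19 * 49.7
Q = 647789.8 W


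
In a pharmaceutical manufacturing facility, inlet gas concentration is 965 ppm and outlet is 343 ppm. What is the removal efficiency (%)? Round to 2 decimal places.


Efficiency = (G_in - G_out) / G_in * 100%
Efficiency = (965 - 343) / 965 * 100
Efficiency = 622 / 965 * 100
Efficiency = 64.46%


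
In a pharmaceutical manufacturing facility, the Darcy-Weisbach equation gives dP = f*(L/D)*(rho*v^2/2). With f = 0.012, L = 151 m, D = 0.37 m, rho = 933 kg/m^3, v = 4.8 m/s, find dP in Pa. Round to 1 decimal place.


dP = f * (L/D) * (rho*v^2/2)
dP = 0.012 * (151/0.37) * (933*4.8^2/2)
L/D = 408.10810811
rho*v^2/2 = 933*23.04/2 = 10748.16
dP = 0.012 * 408.10810811 * 10748.16
dP = 52636.9 Pa


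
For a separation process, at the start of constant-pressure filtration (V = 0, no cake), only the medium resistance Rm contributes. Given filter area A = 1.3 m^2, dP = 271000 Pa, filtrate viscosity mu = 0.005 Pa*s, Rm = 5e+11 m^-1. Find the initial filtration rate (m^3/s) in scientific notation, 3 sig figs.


rate = A * dP / (mu * Rm)
rate = 1.3 * 271000 / (0.005 * 5e+11)
rate = 352300.0 / 2.500e+09
rate = 1.41e-04 m^3/s


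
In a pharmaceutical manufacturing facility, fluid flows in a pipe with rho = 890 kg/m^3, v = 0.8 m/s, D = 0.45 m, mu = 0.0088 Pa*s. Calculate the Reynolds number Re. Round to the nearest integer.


Re = rho * v * D / mu
Re = 890 * 0.8 * 0.45 / 0.0088
Re = 320.4 / 0.0088
Re = 36409


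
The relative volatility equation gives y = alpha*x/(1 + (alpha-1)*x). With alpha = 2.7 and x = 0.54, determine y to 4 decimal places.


y = alpha*x / (1 + (alpha-1)*x)
y = 2.7*0.54 / (1 + (2.7-1)*0.54)
y = 1.458 / (1 + 0.918)
y = 1.458 / 1.918
y = 0.7602


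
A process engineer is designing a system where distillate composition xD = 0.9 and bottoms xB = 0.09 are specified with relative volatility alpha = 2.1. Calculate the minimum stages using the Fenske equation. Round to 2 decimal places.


N_min = ln((xD*(1-xB))/(xB*(1-xD))) / ln(alpha)
Numerator inside ln: 0.819 / 0.009 = 91.0
ln(91.0) = 4.51086
ln(alpha) = ln(2.1) = 0.741937
N_min = 4.51086 / 0.741937 = 6.08


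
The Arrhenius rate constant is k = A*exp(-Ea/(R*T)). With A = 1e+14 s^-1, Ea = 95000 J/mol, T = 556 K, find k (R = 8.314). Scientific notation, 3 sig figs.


k = A * exp(-Ea/(R*T))
k = 1e+14 * exp(-95000 / (8.314 * 556))
k = 1e+14 * exp(-20.551276)
k = 1.19e+05


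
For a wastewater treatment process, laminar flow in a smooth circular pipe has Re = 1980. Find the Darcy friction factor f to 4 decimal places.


f = 64 / Re
f = 64 / 1980
f = 0.0323


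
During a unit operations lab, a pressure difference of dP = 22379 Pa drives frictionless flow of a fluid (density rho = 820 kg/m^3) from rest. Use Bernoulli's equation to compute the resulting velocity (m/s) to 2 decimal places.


v = sqrt(2*dP/rho)
v = sqrt(2*22379/820)
v = sqrt(54.582927)
v = 7.39 m/s


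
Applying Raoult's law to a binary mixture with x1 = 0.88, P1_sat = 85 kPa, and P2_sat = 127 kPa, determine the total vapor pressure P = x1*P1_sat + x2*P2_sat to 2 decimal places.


P = x1*P1_sat + x2*P2_sat
x2 = 1 - x1 = 1 - 0.88 = 0.12
P = 0.88*85 + 0.12*127
P = 74.8 + 15.24
P = 90.04 kPa


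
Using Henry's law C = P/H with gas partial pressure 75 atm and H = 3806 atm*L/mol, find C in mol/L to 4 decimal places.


C = P / H
C = 75 / 3806
C = 0.0197 mol/L


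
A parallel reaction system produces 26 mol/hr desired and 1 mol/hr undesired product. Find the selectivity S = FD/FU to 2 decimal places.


S = desired product rate / undesired product rate
S = 26 / 1
S = 26.00


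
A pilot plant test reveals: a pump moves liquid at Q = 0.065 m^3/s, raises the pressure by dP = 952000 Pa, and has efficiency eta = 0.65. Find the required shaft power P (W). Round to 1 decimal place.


P = Q * dP / eta
P = 0.065 * 952000 / 0.65
P = 61880.0 / 0.65
P = 95200.0 W


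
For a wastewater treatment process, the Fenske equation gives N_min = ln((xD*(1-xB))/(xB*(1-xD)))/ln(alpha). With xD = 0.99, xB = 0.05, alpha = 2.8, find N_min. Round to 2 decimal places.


N_min = ln((xD*(1-xB))/(xB*(1-xD))) / ln(alpha)
Numerator inside ln: 0.9405 / 0.0005 = 1881.0
ln(1881.0) = 7.539559
ln(alpha) = ln(2.8) = 1.029619
N_min = 7.539559 / 1.029619 = 7.32


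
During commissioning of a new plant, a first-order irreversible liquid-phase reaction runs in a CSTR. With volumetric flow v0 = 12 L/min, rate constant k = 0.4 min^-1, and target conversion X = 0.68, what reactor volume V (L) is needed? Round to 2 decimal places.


V = v0 * X / (k * (1 - X))
V = 12 * 0.68 / (0.4 * (1 - 0.68))
V = 8.16 / (0.4 * 0.32)
V = 8.16 / 0.128
V = 63.75 L


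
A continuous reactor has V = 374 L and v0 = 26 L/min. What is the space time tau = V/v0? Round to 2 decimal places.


tau = V / v0
tau = 374 / 26
tau = 14.38 min


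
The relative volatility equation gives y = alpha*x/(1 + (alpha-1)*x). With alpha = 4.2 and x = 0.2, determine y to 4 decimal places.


y = alpha*x / (1 + (alpha-1)*x)
y = 4.2*0.2 / (1 + (4.2-1)*0.2)
y = 0.84 / (1 + 0.64)
y = 0.84 / 1.64
y = 0.5122


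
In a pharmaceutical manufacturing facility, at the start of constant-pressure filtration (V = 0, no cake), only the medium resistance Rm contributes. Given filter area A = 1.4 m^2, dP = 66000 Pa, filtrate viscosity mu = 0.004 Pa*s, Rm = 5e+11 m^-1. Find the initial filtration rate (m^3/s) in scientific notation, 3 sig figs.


rate = A * dP / (mu * Rm)
rate = 1.4 * 66000 / (0.004 * 5e+11)
rate = 92400.0 / 2.000e+09
rate = 4.62e-05 m^3/s


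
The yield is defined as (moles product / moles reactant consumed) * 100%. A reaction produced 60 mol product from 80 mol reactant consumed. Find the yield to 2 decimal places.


Yield = (moles product / moles consumed) * 100%
Yield = (60 / 80) * 100
Yield = 0.75 * 100
Yield = 75.00%


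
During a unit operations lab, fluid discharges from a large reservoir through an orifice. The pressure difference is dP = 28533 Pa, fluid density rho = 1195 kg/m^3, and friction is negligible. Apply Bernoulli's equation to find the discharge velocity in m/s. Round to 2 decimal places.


v = sqrt(2*dP/rho)
v = sqrt(2*28533/1195)
v = sqrt(47.753975)
v = 6.91 m/s


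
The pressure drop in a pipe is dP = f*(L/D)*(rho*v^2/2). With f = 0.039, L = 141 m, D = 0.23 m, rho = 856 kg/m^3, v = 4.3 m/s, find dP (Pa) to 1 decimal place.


dP = f * (L/D) * (rho*v^2/2)
dP = 0.039 * (141/0.23) * (856*4.3^2/2)
L/D = 613.04347826
rho*v^2/2 = 856*18.49/2 = 7913.72
dP = 0.039 * 613.04347826 * 7913.72
dP = 189206.7 Pa


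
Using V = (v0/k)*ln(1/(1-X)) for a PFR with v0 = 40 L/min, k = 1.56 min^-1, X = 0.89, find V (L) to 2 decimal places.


V = (v0/k) * ln(1/(1-X))
V = (40/1.56) * ln(1/(1-0.89))
V = 25.641026 * ln(9.090909)
V = 25.641026 * 2.207275
V = 56.60 L


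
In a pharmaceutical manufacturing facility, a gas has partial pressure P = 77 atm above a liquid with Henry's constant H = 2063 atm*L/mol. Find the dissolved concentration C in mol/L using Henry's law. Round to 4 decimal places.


C = P / H
C = 77 / 2063
C = 0.0373 mol/L


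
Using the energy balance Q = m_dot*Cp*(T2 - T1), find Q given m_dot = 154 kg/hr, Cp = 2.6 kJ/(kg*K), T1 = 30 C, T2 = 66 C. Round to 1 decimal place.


Q = m_dot * Cp * (T2 - T1)
Q = 154 * 2.6 * (66 - 30)
Q = 154 * 2.6 * 36
Q = 14414.4 kJ/hr


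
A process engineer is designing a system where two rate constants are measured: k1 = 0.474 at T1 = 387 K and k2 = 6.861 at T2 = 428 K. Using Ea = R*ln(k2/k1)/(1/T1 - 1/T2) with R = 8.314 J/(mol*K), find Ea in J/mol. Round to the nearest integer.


Ea = R * ln(k2/k1) / (1/T1 - 1/T2)
ln(k2/k1) = ln(6.861/0.474) = 2.6724012
1/T1 - 1/T2 = 1/387 - 1/428 = 0.00024753073
Ea = 8.314 * 2.6724012 / 0.00024753073
Ea = 89760 J/mol


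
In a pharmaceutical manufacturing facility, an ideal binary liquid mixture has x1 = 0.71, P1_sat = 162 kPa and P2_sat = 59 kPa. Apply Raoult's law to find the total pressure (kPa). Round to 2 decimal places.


P = x1*P1_sat + x2*P2_sat
x2 = 1 - x1 = 1 - 0.71 = 0.29
P = 0.71*162 + 0.29*59
P = 115.02 + 17.11
P = 132.13 kPa


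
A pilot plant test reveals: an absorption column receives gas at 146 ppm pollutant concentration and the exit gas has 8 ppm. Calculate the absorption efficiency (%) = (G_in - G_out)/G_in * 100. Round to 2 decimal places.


Efficiency = (G_in - G_out) / G_in * 100%
Efficiency = (146 - 8) / 146 * 100
Efficiency = 138 / 146 * 100
Efficiency = 94.52%


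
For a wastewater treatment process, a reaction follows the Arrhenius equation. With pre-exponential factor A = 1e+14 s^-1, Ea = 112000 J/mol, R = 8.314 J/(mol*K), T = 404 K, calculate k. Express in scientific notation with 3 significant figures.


k = A * exp(-Ea/(R*T))
k = 1e+14 * exp(-112000 / (8.314 * 404))
k = 1e+14 * exp(-33.344686)
k = 3.30e-01


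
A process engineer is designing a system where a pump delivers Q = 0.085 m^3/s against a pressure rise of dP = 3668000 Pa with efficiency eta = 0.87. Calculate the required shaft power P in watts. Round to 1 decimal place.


P = Q * dP / eta
P = 0.085 * 3668000 / 0.87
P = 311780.0 / 0.87
P = 358367.8 W


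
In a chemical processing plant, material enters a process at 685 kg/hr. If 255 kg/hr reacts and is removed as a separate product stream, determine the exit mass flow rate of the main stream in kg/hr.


Steady-state mass balance on the main outlet: F_out = F_in - F_removed
F_out = 685 - 255
F_out = 430 kg/hr


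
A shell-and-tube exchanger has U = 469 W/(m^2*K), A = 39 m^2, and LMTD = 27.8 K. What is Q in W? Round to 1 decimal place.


Q = U * A * LMTD
Q = 469 * 39 * 27.8
Q = 508489.8 W


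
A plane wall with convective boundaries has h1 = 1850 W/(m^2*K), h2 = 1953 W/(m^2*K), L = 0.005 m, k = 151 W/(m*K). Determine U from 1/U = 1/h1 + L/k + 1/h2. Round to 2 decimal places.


1/U = 1/h1 + L/k + 1/h2
1/U = 1/1850 + 0.005/151 + 1/1953
1/U = 0.0005405405 + 3.31126e-05 + 0.0005120328
1/U = 0.0010856859
U = 921.08 W/(m^2*K)


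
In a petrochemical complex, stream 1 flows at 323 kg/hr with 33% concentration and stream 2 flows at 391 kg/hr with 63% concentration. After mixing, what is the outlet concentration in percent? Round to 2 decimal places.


Mass balance on solute: F1*x1 + F2*x2 = F3*x3
F3 = F1 + F2 = 323 + 391 = 714 kg/hr
x3 = (F1*x1 + F2*x2)/F3
x3 = (323*0.33 + 391*0.63) / 714
x3 = 49.43%


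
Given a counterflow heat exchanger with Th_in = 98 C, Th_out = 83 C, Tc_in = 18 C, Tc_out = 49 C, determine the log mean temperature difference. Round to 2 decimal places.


dT1 = Th_in - Tc_out = 98 - 49 = 49
dT2 = Th_out - Tc_in = 83 - 18 = 65
LMTD = (dT1 - dT2) / ln(dT1/dT2)
LMTD = (49 - 65) / ln(49/65)
LMTD = 56.62 K


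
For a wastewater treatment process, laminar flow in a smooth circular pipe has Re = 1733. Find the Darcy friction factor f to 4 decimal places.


f = 64 / Re
f = 64 / 1733
f = 0.0369


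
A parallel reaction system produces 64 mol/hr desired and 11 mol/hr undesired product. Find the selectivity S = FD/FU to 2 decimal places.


S = desired product rate / undesired product rate
S = 64 / 11
S = 5.82


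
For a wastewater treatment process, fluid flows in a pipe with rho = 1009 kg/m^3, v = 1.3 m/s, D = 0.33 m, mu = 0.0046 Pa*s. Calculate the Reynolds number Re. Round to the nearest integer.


Re = rho * v * D / mu
Re = 1009 * 1.3 * 0.33 / 0.0046
Re = 432.861 / 0.0046
Re = 94100


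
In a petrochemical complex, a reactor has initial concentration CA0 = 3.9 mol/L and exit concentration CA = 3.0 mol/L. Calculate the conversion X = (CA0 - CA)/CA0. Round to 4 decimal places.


X = (CA0 - CA) / CA0
X = (3.9 - 3.0) / 3.9
X = 0.9 / 3.9
X = 0.2308


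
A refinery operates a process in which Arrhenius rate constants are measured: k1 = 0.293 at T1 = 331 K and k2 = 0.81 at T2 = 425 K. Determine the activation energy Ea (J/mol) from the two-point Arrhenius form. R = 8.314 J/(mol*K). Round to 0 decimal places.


Ea = R * ln(k2/k1) / (1/T1 - 1/T2)
ln(k2/k1) = ln(0.81/0.293) = 1.0168616
1/T1 - 1/T2 = 1/331 - 1/425 = 0.00066820686
Ea = 8.314 * 1.0168616 / 0.00066820686
Ea = 12652 J/mol


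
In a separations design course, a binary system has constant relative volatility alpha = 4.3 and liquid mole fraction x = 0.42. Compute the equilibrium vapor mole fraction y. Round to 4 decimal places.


y = alpha*x / (1 + (alpha-1)*x)
y = 4.3*0.42 / (1 + (4.3-1)*0.42)
y = 1.806 / (1 + 1.386)
y = 1.806 / 2.386
y = 0.7569


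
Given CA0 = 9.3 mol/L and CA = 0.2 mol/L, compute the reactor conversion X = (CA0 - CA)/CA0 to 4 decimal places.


X = (CA0 - CA) / CA0
X = (9.3 - 0.2) / 9.3
X = 9.1 / 9.3
X = 0.9785


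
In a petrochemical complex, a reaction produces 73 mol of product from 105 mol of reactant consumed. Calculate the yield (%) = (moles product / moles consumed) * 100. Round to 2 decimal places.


Yield = (moles product / moles consumed) * 100%
Yield = (73 / 105) * 100
Yield = 0.6952 * 100
Yield = 69.52%


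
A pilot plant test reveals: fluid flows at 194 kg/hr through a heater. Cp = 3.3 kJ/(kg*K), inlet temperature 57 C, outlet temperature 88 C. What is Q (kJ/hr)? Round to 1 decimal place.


Q = m_dot * Cp * (T2 - T1)
Q = 194 * 3.3 * (88 - 57)
Q = 194 * 3.3 * 31
Q = 19846.2 kJ/hr


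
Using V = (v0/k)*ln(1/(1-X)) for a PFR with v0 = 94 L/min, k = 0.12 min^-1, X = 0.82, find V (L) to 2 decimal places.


V = (v0/k) * ln(1/(1-X))
V = (94/0.12) * ln(1/(1-0.82))
V = 783.333333 * ln(5.555556)
V = 783.333333 * 1.714799
V = 1343.26 L


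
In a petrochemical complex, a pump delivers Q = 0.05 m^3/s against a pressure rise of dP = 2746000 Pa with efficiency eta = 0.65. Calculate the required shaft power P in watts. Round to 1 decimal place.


P = Q * dP / eta
P = 0.05 * 2746000 / 0.65
P = 137300.0 / 0.65
P = 211230.8 W


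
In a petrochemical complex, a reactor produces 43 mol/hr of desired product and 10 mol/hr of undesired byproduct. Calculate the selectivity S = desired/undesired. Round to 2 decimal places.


S = desired product rate / undesired product rate
S = 43 / 10
S = 4.30


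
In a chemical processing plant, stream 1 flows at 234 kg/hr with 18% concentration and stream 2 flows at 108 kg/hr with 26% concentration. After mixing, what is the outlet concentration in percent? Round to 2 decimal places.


Mass balance on solute: F1*x1 + F2*x2 = F3*x3
F3 = F1 + F2 = 234 + 108 = 342 kg/hr
x3 = (F1*x1 + F2*x2)/F3
x3 = (234*0.18 + 108*0.26) / 342
x3 = 20.53%


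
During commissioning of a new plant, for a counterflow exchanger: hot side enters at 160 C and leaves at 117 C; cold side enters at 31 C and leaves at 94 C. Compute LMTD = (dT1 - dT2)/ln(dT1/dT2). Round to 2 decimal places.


dT1 = Th_in - Tc_out = 160 - 94 = 66
dT2 = Th_out - Tc_in = 117 - 31 = 86
LMTD = (dT1 - dT2) / ln(dT1/dT2)
LMTD = (66 - 86) / ln(66/86)
LMTD = 75.56 K


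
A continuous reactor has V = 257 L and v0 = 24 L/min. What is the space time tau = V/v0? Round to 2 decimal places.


tau = V / v0
tau = 257 / 24
tau = 10.71 min


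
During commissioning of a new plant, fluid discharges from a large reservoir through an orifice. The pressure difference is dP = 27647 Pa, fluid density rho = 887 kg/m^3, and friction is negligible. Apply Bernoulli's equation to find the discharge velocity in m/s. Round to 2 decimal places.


v = sqrt(2*dP/rho)
v = sqrt(2*27647/887)
v = sqrt(62.338219)
v = 7.90 m/s


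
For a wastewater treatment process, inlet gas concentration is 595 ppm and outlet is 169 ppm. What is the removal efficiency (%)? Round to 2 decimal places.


Efficiency = (G_in - G_out) / G_in * 100%
Efficiency = (595 - 169) / 595 * 100
Efficiency = 426 / 595 * 100
Efficiency = 71.60%


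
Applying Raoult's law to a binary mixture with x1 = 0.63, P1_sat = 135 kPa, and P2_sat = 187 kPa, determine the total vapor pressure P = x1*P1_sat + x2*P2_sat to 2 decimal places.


P = x1*P1_sat + x2*P2_sat
x2 = 1 - x1 = 1 - 0.63 = 0.37
P = 0.63*135 + 0.37*187
P = 85.05 + 69.19
P = 154.24 kPa


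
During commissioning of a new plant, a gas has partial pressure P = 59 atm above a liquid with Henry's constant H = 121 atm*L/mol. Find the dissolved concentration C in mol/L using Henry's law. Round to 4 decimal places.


C = P / H
C = 59 / 121
C = 0.4876 mol/L


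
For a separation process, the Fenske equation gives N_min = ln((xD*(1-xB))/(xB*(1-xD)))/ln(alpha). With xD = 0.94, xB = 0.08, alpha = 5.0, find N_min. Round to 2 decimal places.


N_min = ln((xD*(1-xB))/(xB*(1-xD))) / ln(alpha)
Numerator inside ln: 0.8648 / 0.0048 = 180.166667
ln(180.166667) = 5.193882
ln(alpha) = ln(5.0) = 1.609438
N_min = 5.193882 / 1.609438 = 3.23


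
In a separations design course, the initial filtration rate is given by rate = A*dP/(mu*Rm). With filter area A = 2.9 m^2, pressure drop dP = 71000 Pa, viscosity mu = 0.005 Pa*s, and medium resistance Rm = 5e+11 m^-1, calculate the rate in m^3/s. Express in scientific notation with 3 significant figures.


rate = A * dP / (mu * Rm)
rate = 2.9 * 71000 / (0.005 * 5e+11)
rate = 205900.0 / 2.500e+09
rate = 8.24e-05 m^3/s


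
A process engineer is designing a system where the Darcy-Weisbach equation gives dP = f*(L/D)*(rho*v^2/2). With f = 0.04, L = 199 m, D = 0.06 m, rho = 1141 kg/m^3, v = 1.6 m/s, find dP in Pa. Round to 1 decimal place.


dP = f * (L/D) * (rho*v^2/2)
dP = 0.04 * (199/0.06) * (1141*1.6^2/2)
L/D = 3316.66666667
rho*v^2/2 = 1141*2.56/2 = 1460.48
dP = 0.04 * 3316.66666667 * 1460.48
dP = 193757.0 Pa


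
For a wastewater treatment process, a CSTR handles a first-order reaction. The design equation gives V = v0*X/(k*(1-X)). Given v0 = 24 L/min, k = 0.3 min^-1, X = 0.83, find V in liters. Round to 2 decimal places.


V = v0 * X / (k * (1 - X))
V = 24 * 0.83 / (0.3 * (1 - 0.83))
V = 19.92 / (0.3 * 0.17)
V = 19.92 / 0.051
V = 390.59 L


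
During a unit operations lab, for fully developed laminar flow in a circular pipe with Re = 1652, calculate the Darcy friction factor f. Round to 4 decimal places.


f = 64 / Re
f = 64 / 1652
f = 0.0387


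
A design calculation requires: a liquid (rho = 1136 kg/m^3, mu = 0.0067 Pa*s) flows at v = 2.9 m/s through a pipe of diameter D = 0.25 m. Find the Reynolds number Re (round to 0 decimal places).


Re = rho * v * D / mu
Re = 1136 * 2.9 * 0.25 / 0.0067
Re = 823.6 / 0.0067
Re = 122925


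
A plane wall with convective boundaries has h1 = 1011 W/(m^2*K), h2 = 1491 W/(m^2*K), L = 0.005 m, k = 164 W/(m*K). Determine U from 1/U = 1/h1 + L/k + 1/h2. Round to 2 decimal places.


1/U = 1/h1 + L/k + 1/h2
1/U = 1/1011 + 0.005/164 + 1/1491
1/U = 0.0009891197 + 3.04878e-05 + 0.0006706908
1/U = 0.0016902983
U = 591.61 W/(m^2*K)


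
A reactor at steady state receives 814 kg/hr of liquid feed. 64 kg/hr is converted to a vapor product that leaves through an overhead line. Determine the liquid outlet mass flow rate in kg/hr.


Steady-state mass balance on the main outlet: F_out = F_in - F_removed
F_out = 814 - 64
F_out = 750 kg/hr


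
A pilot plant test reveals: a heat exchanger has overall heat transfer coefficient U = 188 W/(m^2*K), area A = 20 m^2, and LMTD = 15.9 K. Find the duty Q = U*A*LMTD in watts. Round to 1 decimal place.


Q = U * A * LMTD
Q = 188 * 20 * 15.9
Q = 59784.0 W


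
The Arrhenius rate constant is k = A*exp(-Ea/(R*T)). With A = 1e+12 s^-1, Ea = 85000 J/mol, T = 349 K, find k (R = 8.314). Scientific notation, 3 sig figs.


k = A * exp(-Ea/(R*T))
k = 1e+12 * exp(-85000 / (8.314 * 349))
k = 1e+12 * exp(-29.294324)
k = 1.90e-01


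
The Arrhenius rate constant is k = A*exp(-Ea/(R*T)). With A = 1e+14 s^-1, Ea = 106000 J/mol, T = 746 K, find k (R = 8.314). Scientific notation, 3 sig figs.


k = A * exp(-Ea/(R*T))
k = 1e+14 * exp(-106000 / (8.314 * 746))
k = 1e+14 * exp(-17.090589)
k = 3.78e+06


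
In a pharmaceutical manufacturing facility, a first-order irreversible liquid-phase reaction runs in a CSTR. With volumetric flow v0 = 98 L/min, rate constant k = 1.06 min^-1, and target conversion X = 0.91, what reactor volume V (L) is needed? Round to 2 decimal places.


V = v0 * X / (k * (1 - X))
V = 98 * 0.91 / (1.06 * (1 - 0.91))
V = 89.18 / (1.06 * 0.09)
V = 89.18 / 0.0954
V = 934.80 L


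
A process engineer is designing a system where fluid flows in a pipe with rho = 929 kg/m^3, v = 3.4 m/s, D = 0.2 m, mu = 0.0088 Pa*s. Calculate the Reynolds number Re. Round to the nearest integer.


Re = rho * v * D / mu
Re = 929 * 3.4 * 0.2 / 0.0088
Re = 631.72 / 0.0088
Re = 71786


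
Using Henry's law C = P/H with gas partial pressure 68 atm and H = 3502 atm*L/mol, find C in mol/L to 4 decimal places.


C = P / H
C = 68 / 3502
C = 0.0194 mol/L


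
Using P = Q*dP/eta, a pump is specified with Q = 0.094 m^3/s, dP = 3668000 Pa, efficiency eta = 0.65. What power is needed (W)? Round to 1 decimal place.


P = Q * dP / eta
P = 0.094 * 3668000 / 0.65
P = 344792.0 / 0.65
P = 530449.2 W


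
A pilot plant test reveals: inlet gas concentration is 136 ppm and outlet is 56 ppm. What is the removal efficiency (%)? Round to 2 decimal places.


Efficiency = (G_in - G_out) / G_in * 100%
Efficiency = (136 - 56) / 136 * 100
Efficiency = 80 / 136 * 100
Efficiency = 58.82%


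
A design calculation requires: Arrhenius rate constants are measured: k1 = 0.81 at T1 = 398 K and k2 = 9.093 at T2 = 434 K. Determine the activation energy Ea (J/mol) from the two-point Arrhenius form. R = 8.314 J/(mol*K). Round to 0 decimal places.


Ea = R * ln(k2/k1) / (1/T1 - 1/T2)
ln(k2/k1) = ln(9.093/0.81) = 2.4182259
1/T1 - 1/T2 = 1/398 - 1/434 = 0.000208415349
Ea = 8.314 * 2.4182259 / 0.000208415349
Ea = 96467 J/mol


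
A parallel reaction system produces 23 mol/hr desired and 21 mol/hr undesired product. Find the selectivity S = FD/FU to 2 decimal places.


S = desired product rate / undesired product rate
S = 23 / 21
S = 1.10


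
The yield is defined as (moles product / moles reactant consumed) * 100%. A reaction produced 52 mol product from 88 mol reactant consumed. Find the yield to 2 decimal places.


Yield = (moles product / moles consumed) * 100%
Yield = (52 / 88) * 100
Yield = 0.5909 * 100
Yield = 59.09%


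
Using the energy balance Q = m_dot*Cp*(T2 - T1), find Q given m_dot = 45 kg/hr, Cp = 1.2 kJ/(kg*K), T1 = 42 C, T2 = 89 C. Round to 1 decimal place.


Q = m_dot * Cp * (T2 - T1)
Q = 45 * 1.2 * (89 - 42)
Q = 45 * 1.2 * 47
Q = 2538.0 kJ/hr


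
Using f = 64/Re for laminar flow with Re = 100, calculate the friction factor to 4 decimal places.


f = 64 / Re
f = 64 / 100
f = 0.6400


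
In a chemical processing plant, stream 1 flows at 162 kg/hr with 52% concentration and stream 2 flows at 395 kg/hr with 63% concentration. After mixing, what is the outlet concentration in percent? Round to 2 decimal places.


Mass balance on solute: F1*x1 + F2*x2 = F3*x3
F3 = F1 + F2 = 162 + 395 = 557 kg/hr
x3 = (F1*x1 + F2*x2)/F3
x3 = (162*0.52 + 395*0.63) / 557
x3 = 59.80%


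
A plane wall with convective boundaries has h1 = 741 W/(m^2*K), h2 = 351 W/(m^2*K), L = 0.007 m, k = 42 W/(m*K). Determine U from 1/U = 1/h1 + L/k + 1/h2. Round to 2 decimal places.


1/U = 1/h1 + L/k + 1/h2
1/U = 1/741 + 0.007/42 + 1/351
1/U = 0.0013495277 + 0.0001666667 + 0.0028490028
1/U = 0.0043651972
U = 229.08 W/(m^2*K)


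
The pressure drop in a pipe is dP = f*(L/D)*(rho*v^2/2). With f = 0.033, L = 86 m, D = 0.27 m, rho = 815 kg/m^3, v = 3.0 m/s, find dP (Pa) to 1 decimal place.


dP = f * (L/D) * (rho*v^2/2)
dP = 0.033 * (86/0.27) * (815*3.0^2/2)
L/D = 318.51851852
rho*v^2/2 = 815*9.0/2 = 3667.5
dP = 0.033 * 318.51851852 * 3667.5
dP = 38549.5 Pa


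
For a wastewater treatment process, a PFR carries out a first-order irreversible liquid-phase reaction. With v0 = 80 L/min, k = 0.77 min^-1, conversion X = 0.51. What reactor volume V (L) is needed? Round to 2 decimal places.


V = (v0/k) * ln(1/(1-X))
V = (80/0.77) * ln(1/(1-0.51))
V = 103.896104 * ln(2.040816)
V = 103.896104 * 0.71335
V = 74.11 L


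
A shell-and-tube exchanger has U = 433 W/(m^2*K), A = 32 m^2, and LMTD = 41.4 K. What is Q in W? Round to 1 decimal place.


Q = U * A * LMTD
Q = 433 * 32 * 41.4
Q = 573638.4 W


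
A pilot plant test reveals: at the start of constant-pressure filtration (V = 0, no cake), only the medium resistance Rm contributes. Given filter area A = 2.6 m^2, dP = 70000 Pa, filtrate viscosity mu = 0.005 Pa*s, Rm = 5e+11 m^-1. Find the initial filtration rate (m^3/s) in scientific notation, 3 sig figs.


rate = A * dP / (mu * Rm)
rate = 2.6 * 70000 / (0.005 * 5e+11)
rate = 182000.0 / 2.500e+09
rate = 7.28e-05 m^3/s


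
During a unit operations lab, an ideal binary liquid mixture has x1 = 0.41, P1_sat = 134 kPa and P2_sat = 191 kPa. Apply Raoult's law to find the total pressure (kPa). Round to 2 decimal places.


P = x1*P1_sat + x2*P2_sat
x2 = 1 - x1 = 1 - 0.41 = 0.59
P = 0.41*134 + 0.59*191
P = 54.94 + 112.69
P = 167.63 kPa


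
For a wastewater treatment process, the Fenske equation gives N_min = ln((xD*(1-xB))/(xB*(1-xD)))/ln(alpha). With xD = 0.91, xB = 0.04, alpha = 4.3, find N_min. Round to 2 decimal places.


N_min = ln((xD*(1-xB))/(xB*(1-xD))) / ln(alpha)
Numerator inside ln: 0.8736 / 0.0036 = 242.666667
ln(242.666667) = 5.491689
ln(alpha) = ln(4.3) = 1.458615
N_min = 5.491689 / 1.458615 = 3.77


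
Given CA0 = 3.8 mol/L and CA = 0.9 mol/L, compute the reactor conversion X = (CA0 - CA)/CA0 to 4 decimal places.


X = (CA0 - CA) / CA0
X = (3.8 - 0.9) / 3.8
X = 2.9 / 3.8
X = 0.7632


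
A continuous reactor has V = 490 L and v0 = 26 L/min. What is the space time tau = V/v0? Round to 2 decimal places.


tau = V / v0
tau = 490 / 26
tau = 18.85 min


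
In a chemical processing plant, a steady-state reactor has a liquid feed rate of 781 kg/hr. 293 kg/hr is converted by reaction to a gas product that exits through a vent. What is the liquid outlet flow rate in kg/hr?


Steady-state mass balance on the main outlet: F_out = F_in - F_removed
F_out = 781 - 293
F_out = 488 kg/hr


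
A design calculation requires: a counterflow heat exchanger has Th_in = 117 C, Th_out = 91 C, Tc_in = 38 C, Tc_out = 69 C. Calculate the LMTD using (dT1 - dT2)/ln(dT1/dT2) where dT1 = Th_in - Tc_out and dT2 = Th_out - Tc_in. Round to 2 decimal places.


dT1 = Th_in - Tc_out = 117 - 69 = 48
dT2 = Th_out - Tc_in = 91 - 38 = 53
LMTD = (dT1 - dT2) / ln(dT1/dT2)
LMTD = (48 - 53) / ln(48/53)
LMTD = 50.46 K


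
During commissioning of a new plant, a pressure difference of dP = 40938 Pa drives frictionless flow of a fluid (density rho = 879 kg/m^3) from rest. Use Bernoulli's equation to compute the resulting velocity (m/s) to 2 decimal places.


v = sqrt(2*dP/rho)
v = sqrt(2*40938/879)
v = sqrt(93.146758)
v = 9.65 m/s


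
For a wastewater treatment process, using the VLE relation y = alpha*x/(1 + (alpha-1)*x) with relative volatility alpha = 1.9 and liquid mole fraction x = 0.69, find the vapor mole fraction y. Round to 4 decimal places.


y = alpha*x / (1 + (alpha-1)*x)
y = 1.9*0.69 / (1 + (1.9-1)*0.69)
y = 1.311 / (1 + 0.621)
y = 1.311 / 1.621
y = 0.8088


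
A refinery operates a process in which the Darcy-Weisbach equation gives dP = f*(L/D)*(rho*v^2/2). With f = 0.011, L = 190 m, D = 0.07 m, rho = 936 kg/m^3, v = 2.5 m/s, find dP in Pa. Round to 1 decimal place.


dP = f * (L/D) * (rho*v^2/2)
dP = 0.011 * (190/0.07) * (936*2.5^2/2)
L/D = 2714.28571429
rho*v^2/2 = 936*6.25/2 = 2925.0
dP = 0.011 * 2714.28571429 * 2925.0
dP = 87332.1 Pa


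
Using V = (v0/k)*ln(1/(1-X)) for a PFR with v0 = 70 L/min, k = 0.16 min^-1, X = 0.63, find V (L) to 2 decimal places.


V = (v0/k) * ln(1/(1-X))
V = (70/0.16) * ln(1/(1-0.63))
V = 437.5 * ln(2.702703)
V = 437.5 * 0.994252
V = 434.99 L


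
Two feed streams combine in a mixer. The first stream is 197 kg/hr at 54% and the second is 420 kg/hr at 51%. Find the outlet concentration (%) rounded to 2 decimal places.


Mass balance on solute: F1*x1 + F2*x2 = F3*x3
F3 = F1 + F2 = 197 + 420 = 617 kg/hr
x3 = (F1*x1 + F2*x2)/F3
x3 = (197*0.54 + 420*0.51) / 617
x3 = 51.96%


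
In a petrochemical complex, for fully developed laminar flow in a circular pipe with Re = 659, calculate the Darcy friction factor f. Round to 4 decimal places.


f = 64 / Re
f = 64 / 659
f = 0.0971


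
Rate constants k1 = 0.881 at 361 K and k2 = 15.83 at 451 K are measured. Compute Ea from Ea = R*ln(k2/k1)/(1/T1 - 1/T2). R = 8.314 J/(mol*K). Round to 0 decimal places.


Ea = R * ln(k2/k1) / (1/T1 - 1/T2)
ln(k2/k1) = ln(15.83/0.881) = 2.8886045
1/T1 - 1/T2 = 1/361 - 1/451 = 0.000552788202
Ea = 8.314 * 2.8886045 / 0.000552788202
Ea = 43445 J/mol


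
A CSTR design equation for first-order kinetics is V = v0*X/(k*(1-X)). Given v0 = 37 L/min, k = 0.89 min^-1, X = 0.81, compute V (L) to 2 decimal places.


V = v0 * X / (k * (1 - X))
V = 37 * 0.81 / (0.89 * (1 - 0.81))
V = 29.97 / (0.89 * 0.19)
V = 29.97 / 0.1691
V = 177.23 L


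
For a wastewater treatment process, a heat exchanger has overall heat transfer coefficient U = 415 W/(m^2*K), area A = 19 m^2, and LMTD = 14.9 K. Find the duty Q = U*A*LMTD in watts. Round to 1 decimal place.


Q = U * A * LMTD
Q = 415 * 19 * 14.9
Q = 117486.5 W


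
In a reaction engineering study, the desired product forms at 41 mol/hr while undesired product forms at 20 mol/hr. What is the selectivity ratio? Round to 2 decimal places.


S = desired product rate / undesired product rate
S = 41 / 20
S = 2.05


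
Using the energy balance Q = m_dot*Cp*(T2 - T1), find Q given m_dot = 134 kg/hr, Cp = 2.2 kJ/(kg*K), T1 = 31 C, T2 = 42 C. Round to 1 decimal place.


Q = m_dot * Cp * (T2 - T1)
Q = 134 * 2.2 * (42 - 31)
Q = 134 * 2.2 * 11
Q = 3242.8 kJ/hr


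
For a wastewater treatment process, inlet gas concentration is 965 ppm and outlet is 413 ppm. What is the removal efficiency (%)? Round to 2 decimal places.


Efficiency = (G_in - G_out) / G_in * 100%
Efficiency = (965 - 413) / 965 * 100
Efficiency = 552 / 965 * 100
Efficiency = 57.20%


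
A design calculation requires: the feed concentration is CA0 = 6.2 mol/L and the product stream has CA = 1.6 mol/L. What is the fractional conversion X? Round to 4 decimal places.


X = (CA0 - CA) / CA0
X = (6.2 - 1.6) / 6.2
X = 4.6 / 6.2
X = 0.7419


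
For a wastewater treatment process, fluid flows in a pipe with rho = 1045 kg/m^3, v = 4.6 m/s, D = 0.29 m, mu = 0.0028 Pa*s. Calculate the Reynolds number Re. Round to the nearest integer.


Re = rho * v * D / mu
Re = 1045 * 4.6 * 0.29 / 0.0028
Re = 1394.03 / 0.0028
Re = 497868


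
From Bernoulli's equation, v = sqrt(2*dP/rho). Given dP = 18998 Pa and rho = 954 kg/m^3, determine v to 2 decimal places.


v = sqrt(2*dP/rho)
v = sqrt(2*18998/954)
v = sqrt(39.828092)
v = 6.31 m/s


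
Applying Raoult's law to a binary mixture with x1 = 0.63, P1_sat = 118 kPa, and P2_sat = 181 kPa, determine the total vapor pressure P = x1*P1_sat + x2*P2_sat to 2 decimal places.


P = x1*P1_sat + x2*P2_sat
x2 = 1 - x1 = 1 - 0.63 = 0.37
P = 0.63*118 + 0.37*181
P = 74.34 + 66.97
P = 141.31 kPa


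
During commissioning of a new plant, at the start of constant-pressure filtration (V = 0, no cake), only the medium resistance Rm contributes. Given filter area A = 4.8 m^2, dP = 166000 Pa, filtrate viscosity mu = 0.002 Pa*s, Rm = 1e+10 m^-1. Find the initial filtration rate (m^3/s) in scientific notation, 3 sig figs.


rate = A * dP / (mu * Rm)
rate = 4.8 * 166000 / (0.002 * 1e+10)
rate = 796800.0 / 2.000e+07
rate = 3.98e-02 m^3/s


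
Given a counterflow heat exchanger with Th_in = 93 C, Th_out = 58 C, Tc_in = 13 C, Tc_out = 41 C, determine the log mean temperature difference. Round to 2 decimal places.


dT1 = Th_in - Tc_out = 93 - 41 = 52
dT2 = Th_out - Tc_in = 58 - 13 = 45
LMTD = (dT1 - dT2) / ln(dT1/dT2)
LMTD = (52 - 45) / ln(52/45)
LMTD = 48.42 K


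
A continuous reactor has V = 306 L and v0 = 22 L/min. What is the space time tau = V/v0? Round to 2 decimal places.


tau = V / v0
tau = 306 / 22
tau = 13.91 min


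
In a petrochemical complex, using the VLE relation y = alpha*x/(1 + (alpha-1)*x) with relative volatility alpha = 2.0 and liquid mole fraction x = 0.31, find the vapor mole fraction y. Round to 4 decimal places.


y = alpha*x / (1 + (alpha-1)*x)
y = 2.0*0.31 / (1 + (2.0-1)*0.31)
y = 0.62 / (1 + 0.31)
y = 0.62 / 1.31
y = 0.4733


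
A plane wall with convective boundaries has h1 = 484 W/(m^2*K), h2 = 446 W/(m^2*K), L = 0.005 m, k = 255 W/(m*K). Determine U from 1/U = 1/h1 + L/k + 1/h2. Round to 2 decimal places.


1/U = 1/h1 + L/k + 1/h2
1/U = 1/484 + 0.005/255 + 1/446
1/U = 0.0020661157 + 1.96078e-05 + 0.0022421525
1/U = 0.004327876
U = 231.06 W/(m^2*K)


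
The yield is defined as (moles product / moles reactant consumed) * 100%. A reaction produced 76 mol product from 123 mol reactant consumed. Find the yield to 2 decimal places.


Yield = (moles product / moles consumed) * 100%
Yield = (76 / 123) * 100
Yield = 0.6179 * 100
Yield = 61.79%


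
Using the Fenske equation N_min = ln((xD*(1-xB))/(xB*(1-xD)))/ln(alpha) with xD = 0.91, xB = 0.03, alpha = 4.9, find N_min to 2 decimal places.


N_min = ln((xD*(1-xB))/(xB*(1-xD))) / ln(alpha)
Numerator inside ln: 0.8827 / 0.0027 = 326.925926
ln(326.925926) = 5.789734
ln(alpha) = ln(4.9) = 1.589235
N_min = 5.789734 / 1.589235 = 3.64


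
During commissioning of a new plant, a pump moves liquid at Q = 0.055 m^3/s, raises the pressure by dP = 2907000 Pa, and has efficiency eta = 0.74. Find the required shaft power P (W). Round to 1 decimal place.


P = Q * dP / eta
P = 0.055 * 2907000 / 0.74
P = 159885.0 / 0.74
P = 216060.8 W
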